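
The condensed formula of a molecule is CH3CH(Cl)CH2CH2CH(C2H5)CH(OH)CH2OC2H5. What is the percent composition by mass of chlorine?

15.91%

Atom tally by fragment:
  CH3 → C:1 H:3
  CH(Cl) → C:1 H:1 Cl:1
  CH2 → C:1 H:2
  CH2 → C:1 H:2
  CH(C2H5) → C:3 H:6
  CH(OH) → C:1 H:2 O:1
  CH2OC2H5 → C:3 H:7 O:1
Element totals:
  C: 11
  H: 23
  Cl: 1
  O: 2
Molecular formula: C11H23ClO2.
Molar mass = 222.753 g/mol.
Mass from Cl: 1 × 35.45 = 35.450 g/mol.
%Cl = 35.450 / 222.753 × 100 = 15.91%.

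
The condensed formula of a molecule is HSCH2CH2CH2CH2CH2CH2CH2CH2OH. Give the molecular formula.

Atom tally by fragment:
  HSCH2 → C:1 H:3 S:1
  CH2 → C:1 H:2
  CH2 → C:1 H:2
  CH2 → C:1 H:2
  CH2 → C:1 H:2
  CH2 → C:1 H:2
  CH2CH2OH → C:2 H:5 O:1
Element totals:
  C: 8
  H: 18
  O: 1
  S: 1

C8H18OS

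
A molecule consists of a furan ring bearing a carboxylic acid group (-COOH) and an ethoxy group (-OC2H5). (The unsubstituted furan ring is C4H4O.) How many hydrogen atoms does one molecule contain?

Atom tally by fragment:
  furan ring core → C:4 H:4 O:1
  (− 2 ring H displaced by substituents)
  + COOH → C:1 H:1 O:2
  + OC2H5 → C:2 H:5 O:1
Element totals:
  C: 7
  H: 8
  O: 4

8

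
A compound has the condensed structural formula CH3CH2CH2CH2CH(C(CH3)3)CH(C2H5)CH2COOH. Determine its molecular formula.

C14H28O2

Atom tally by fragment:
  CH3 → C:1 H:3
  CH2 → C:1 H:2
  CH2 → C:1 H:2
  CH2 → C:1 H:2
  CH(C(CH3)3) → C:5 H:10
  CH(C2H5) → C:3 H:6
  CH2COOH → C:2 H:3 O:2
Element totals:
  C: 14
  H: 28
  O: 2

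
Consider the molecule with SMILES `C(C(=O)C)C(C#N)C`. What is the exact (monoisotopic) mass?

111.0684

Atom tally by fragment:
  CH3COCH2 → C:3 H:5 O:1
  CH(CN) → C:2 H:1 N:1
  CH3 → C:1 H:3
Element totals:
  C: 6
  H: 9
  N: 1
  O: 1
Molecular formula: C6H9NO.
  M = 6(12.0) + 9(1.007825) + 14.003074 + 15.994915
    = 72.000000 + 9.070425 + 14.003074 + 15.994915 = 111.068414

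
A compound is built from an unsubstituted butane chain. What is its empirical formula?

C2H5

Atom tally by fragment:
  CH3 → C:1 H:3
  CH2 → C:1 H:2
  CH2 → C:1 H:2
  CH3 → C:1 H:3
Element totals:
  C: 4
  H: 10
Molecular formula: C4H10.
gcd of subscripts = 2; dividing each by 2:
  C: 4/2 = 2
  H: 10/2 = 5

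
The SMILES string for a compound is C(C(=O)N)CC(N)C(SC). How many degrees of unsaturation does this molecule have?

Atom tally by fragment:
  H2NOCCH2 → C:2 H:4 O:1 N:1
  CH2 → C:1 H:2
  CH(NH2) → C:1 H:3 N:1
  CH2SCH3 → C:2 H:5 S:1
Element totals:
  C: 6
  H: 14
  N: 2
  O: 1
  S: 1
Molecular formula: C6H14N2OS.
DoU = (2C + 2 + N − H − X) / 2 = (2·6 + 2 + 2 − 14 − 0) / 2 = 1.

1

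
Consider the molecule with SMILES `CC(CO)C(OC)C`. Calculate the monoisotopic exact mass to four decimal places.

Atom tally by fragment:
  CH3 → C:1 H:3
  CH(CH2OH) → C:2 H:4 O:1
  CH(OCH3) → C:2 H:4 O:1
  CH3 → C:1 H:3
Element totals:
  C: 6
  H: 14
  O: 2
Molecular formula: C6H14O2.
  M = 6(12.0) + 14(1.007825) + 2(15.994915)
    = 72.000000 + 14.109550 + 31.989830 = 118.099380

118.0994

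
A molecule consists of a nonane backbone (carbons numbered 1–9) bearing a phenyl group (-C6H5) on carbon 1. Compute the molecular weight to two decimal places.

Atom tally by fragment:
  C6H5CH2 → C:7 H:7
  CH2 → C:1 H:2
  CH2 → C:1 H:2
  CH2 → C:1 H:2
  CH2 → C:1 H:2
  CH2 → C:1 H:2
  CH2 → C:1 H:2
  CH2 → C:1 H:2
  CH3 → C:1 H:3
Element totals:
  C: 15
  H: 24
Molecular formula: C15H24.
  M = 15(12.011) + 24(1.008)
    = 180.165 + 24.192 = 204.357

204.36 g/mol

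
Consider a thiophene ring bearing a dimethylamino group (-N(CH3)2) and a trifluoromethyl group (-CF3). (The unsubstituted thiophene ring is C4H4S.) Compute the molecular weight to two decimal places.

195.20 g/mol

Atom tally by fragment:
  thiophene ring core → C:4 H:4 S:1
  (− 2 ring H displaced by substituents)
  + N(CH3)2 → N:1 C:2 H:6
  + CF3 → C:1 F:3
Element totals:
  C: 7
  H: 8
  F: 3
  N: 1
  S: 1
Molecular formula: C7H8F3NS.
  M = 7(12.011) + 8(1.008) + 3(18.998) + 14.007 + 32.06
    = 84.077 + 8.064 + 56.994 + 14.007 + 32.060 = 195.202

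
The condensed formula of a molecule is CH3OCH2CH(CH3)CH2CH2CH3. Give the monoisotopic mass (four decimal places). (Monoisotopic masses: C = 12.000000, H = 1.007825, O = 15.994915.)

116.1201

Element totals:
  C: 7
  H: 16
  O: 1
Molecular formula: C7H16O.
  M = 7(12.0) + 16(1.007825) + 15.994915
    = 84.000000 + 16.125200 + 15.994915 = 116.120115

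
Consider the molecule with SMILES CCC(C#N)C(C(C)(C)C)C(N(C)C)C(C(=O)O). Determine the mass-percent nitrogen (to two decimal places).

Atom tally by fragment:
  CH3 → C:1 H:3
  CH2 → C:1 H:2
  CH(CN) → C:2 H:1 N:1
  CH(C(CH3)3) → C:5 H:10
  CH(N(CH3)2) → C:3 H:7 N:1
  CH2COOH → C:2 H:3 O:2
Element totals:
  C: 14
  H: 26
  N: 2
  O: 2
Molecular formula: C14H26N2O2.
Molar mass = 254.374 g/mol.
Mass from N: 2 × 14.007 = 28.014 g/mol.
%N = 28.014 / 254.374 × 100 = 11.01%.

11.01%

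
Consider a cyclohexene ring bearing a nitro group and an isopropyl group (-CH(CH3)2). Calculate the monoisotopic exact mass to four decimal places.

Atom tally by fragment:
  cyclohexene ring core → C:6 H:10
  (− 2 ring H displaced by substituents)
  + NO2 → N:1 O:2
  + CH(CH3)2 → C:3 H:7
Element totals:
  C: 9
  H: 15
  N: 1
  O: 2
Molecular formula: C9H15NO2.
  M = 9(12.0) + 15(1.007825) + 14.003074 + 2(15.994915)
    = 108.000000 + 15.117375 + 14.003074 + 31.989830 = 169.110279

169.1103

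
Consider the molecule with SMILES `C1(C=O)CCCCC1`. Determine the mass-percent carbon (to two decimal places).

Atom tally by fragment:
  cyclohexane ring core → C:6 H:12
  (− 1 ring H displaced by substituents)
  + CHO → C:1 H:1 O:1
Element totals:
  C: 7
  H: 12
  O: 1
Molecular formula: C7H12O.
Molar mass = 112.172 g/mol.
Mass from C: 7 × 12.011 = 84.077 g/mol.
%C = 84.077 / 112.172 × 100 = 74.95%.

74.95%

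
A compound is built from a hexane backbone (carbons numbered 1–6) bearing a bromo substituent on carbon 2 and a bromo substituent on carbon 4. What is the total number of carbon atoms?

6

Atom tally by fragment:
  CH3 → C:1 H:3
  CH(Br) → C:1 H:1 Br:1
  CH2 → C:1 H:2
  CH(Br) → C:1 H:1 Br:1
  CH2 → C:1 H:2
  CH3 → C:1 H:3
Element totals:
  C: 6
  H: 12
  Br: 2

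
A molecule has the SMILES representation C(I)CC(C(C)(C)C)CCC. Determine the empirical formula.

Atom tally by fragment:
  ICH2 → C:1 H:2 I:1
  CH2 → C:1 H:2
  CH(C(CH3)3) → C:5 H:10
  CH2 → C:1 H:2
  CH2 → C:1 H:2
  CH3 → C:1 H:3
Element totals:
  C: 10
  H: 21
  I: 1
Molecular formula: C10H21I.
gcd of subscripts (10, 21, 1) = 1, so the empirical formula equals the molecular formula.

C10H21I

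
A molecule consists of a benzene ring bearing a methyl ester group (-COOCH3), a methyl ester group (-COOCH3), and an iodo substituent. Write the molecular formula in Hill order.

Atom tally by fragment:
  benzene ring core → C:6 H:6
  (− 3 ring H displaced by substituents)
  + COOCH3 → C:2 H:3 O:2
  + COOCH3 → C:2 H:3 O:2
  + I → I:1
Element totals:
  C: 10
  H: 9
  I: 1
  O: 4

C10H9IO4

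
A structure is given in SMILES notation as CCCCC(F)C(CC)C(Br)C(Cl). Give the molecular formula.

C10H19BrClF

Atom tally by fragment:
  CH3 → C:1 H:3
  CH2 → C:1 H:2
  CH2 → C:1 H:2
  CH2 → C:1 H:2
  CH(F) → C:1 H:1 F:1
  CH(C2H5) → C:3 H:6
  CH(Br) → C:1 H:1 Br:1
  CH2Cl → C:1 H:2 Cl:1
Element totals:
  C: 10
  H: 19
  Br: 1
  Cl: 1
  F: 1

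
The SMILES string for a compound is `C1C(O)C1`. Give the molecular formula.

Atom tally by fragment:
  cyclopropane ring core → C:3 H:6
  (− 1 ring H displaced by substituents)
  + OH → O:1 H:1
Element totals:
  C: 3
  H: 6
  O: 1

C3H6O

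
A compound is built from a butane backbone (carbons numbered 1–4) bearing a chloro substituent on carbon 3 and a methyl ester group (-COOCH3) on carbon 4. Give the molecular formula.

C6H11ClO2

Atom tally by fragment:
  CH3 → C:1 H:3
  CH2 → C:1 H:2
  CH(Cl) → C:1 H:1 Cl:1
  CH2COOCH3 → C:3 H:5 O:2
Element totals:
  C: 6
  H: 11
  Cl: 1
  O: 2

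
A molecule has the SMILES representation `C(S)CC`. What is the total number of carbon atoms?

3

Atom tally by fragment:
  HSCH2 → C:1 H:3 S:1
  CH2 → C:1 H:2
  CH3 → C:1 H:3
Element totals:
  C: 3
  H: 8
  S: 1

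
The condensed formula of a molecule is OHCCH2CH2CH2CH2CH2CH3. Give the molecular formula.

Element totals:
  C: 7
  H: 14
  O: 1

C7H14O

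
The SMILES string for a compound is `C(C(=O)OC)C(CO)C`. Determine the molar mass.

132.16 g/mol

Atom tally by fragment:
  CH3OOCCH2 → C:3 H:5 O:2
  CH(CH2OH) → C:2 H:4 O:1
  CH3 → C:1 H:3
Element totals:
  C: 6
  H: 12
  O: 3
Molecular formula: C6H12O3.
  M = 6(12.011) + 12(1.008) + 3(15.999)
    = 72.066 + 12.096 + 47.997 = 132.159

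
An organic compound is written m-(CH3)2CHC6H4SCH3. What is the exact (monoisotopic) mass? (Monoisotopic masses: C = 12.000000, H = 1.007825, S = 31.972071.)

166.0816

Element totals:
  C: 10
  H: 14
  S: 1
Molecular formula: C10H14S.
  M = 10(12.0) + 14(1.007825) + 31.972071
    = 120.000000 + 14.109550 + 31.972071 = 166.081621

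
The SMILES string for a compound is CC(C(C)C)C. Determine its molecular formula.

C6H14

Atom tally by fragment:
  CH3 → C:1 H:3
  CH(CH(CH3)2) → C:4 H:8
  CH3 → C:1 H:3
Element totals:
  C: 6
  H: 14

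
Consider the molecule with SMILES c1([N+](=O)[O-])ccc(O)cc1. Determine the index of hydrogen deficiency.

5

Atom tally by fragment:
  benzene ring core → C:6 H:6
  (− 2 ring H displaced by substituents)
  + NO2 → N:1 O:2
  + OH → O:1 H:1
Element totals:
  C: 6
  H: 5
  N: 1
  O: 3
Molecular formula: C6H5NO3.
DoU = (2C + 2 + N − H − X) / 2 = (2·6 + 2 + 1 − 5 − 0) / 2 = 5.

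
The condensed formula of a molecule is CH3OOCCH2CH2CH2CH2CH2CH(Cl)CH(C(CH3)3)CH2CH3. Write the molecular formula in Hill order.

Atom tally by fragment:
  CH3OOCCH2 → C:3 H:5 O:2
  CH2 → C:1 H:2
  CH2 → C:1 H:2
  CH2 → C:1 H:2
  CH2 → C:1 H:2
  CH(Cl) → C:1 H:1 Cl:1
  CH(C(CH3)3) → C:5 H:10
  CH2 → C:1 H:2
  CH3 → C:1 H:3
Element totals:
  C: 15
  H: 29
  Cl: 1
  O: 2

C15H29ClO2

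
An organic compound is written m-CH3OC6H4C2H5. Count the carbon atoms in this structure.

Atom tally by fragment:
  benzene ring core → C:6 H:6
  (− 2 ring H displaced by substituents)
  + OCH3 → C:1 H:3 O:1
  + C2H5 → C:2 H:5
Element totals:
  C: 9
  H: 12
  O: 1

9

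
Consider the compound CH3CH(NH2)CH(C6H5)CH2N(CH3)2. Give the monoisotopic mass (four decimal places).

192.1626

Element totals:
  C: 12
  H: 20
  N: 2
Molecular formula: C12H20N2.
  M = 12(12.0) + 20(1.007825) + 2(14.003074)
    = 144.000000 + 20.156500 + 28.006148 = 192.162648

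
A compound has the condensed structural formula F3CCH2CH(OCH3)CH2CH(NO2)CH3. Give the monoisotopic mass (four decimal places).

215.0769

Element totals:
  C: 7
  H: 12
  F: 3
  N: 1
  O: 3
Molecular formula: C7H12F3NO3.
  M = 7(12.0) + 12(1.007825) + 3(18.998403) + 14.003074 + 3(15.994915)
    = 84.000000 + 12.093900 + 56.995209 + 14.003074 + 47.984745 = 215.076928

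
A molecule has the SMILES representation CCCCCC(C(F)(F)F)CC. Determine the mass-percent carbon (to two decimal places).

Atom tally by fragment:
  CH3 → C:1 H:3
  CH2 → C:1 H:2
  CH2 → C:1 H:2
  CH2 → C:1 H:2
  CH2 → C:1 H:2
  CH(CF3) → C:2 H:1 F:3
  CH2 → C:1 H:2
  CH3 → C:1 H:3
Element totals:
  C: 9
  H: 17
  F: 3
Molecular formula: C9H17F3.
Molar mass = 182.229 g/mol.
Mass from C: 9 × 12.011 = 108.099 g/mol.
%C = 108.099 / 182.229 × 100 = 59.32%.

59.32%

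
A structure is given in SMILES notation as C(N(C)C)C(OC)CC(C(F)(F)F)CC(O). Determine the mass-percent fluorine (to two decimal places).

Atom tally by fragment:
  (CH3)2NCH2 → C:3 H:8 N:1
  CH(OCH3) → C:2 H:4 O:1
  CH2 → C:1 H:2
  CH(CF3) → C:2 H:1 F:3
  CH2 → C:1 H:2
  CH2OH → C:1 H:3 O:1
Element totals:
  C: 10
  H: 20
  F: 3
  N: 1
  O: 2
Molecular formula: C10H20F3NO2.
Molar mass = 243.269 g/mol.
Mass from F: 3 × 18.998 = 56.994 g/mol.
%F = 56.994 / 243.269 × 100 = 23.43%.

23.43%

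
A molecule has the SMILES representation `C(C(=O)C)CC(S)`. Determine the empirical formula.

Atom tally by fragment:
  CH3COCH2 → C:3 H:5 O:1
  CH2 → C:1 H:2
  CH2SH → C:1 H:3 S:1
Element totals:
  C: 5
  H: 10
  O: 1
  S: 1
Molecular formula: C5H10OS.
gcd of subscripts (5, 10, 1, 1) = 1, so the empirical formula equals the molecular formula.

C5H10OS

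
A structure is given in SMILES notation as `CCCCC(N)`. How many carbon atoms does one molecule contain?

Atom tally by fragment:
  CH3 → C:1 H:3
  CH2 → C:1 H:2
  CH2 → C:1 H:2
  CH2 → C:1 H:2
  CH2NH2 → C:1 H:4 N:1
Element totals:
  C: 5
  H: 13
  N: 1

5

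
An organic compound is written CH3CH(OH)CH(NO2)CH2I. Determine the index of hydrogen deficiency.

1

Element totals:
  C: 4
  H: 8
  I: 1
  N: 1
  O: 3
Molecular formula: C4H8INO3.
DoU = (2C + 2 + N − H − X) / 2 = (2·4 + 2 + 1 − 8 − 1) / 2 = 1.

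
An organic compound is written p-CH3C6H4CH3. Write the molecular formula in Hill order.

Atom tally by fragment:
  benzene ring core → C:6 H:6
  (− 2 ring H displaced by substituents)
  + CH3 → C:1 H:3
  + CH3 → C:1 H:3
Element totals:
  C: 8
  H: 10

C8H10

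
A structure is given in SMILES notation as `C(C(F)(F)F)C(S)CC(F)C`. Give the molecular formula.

Atom tally by fragment:
  F3CCH2 → C:2 H:2 F:3
  CH(SH) → C:1 H:2 S:1
  CH2 → C:1 H:2
  CH(F) → C:1 H:1 F:1
  CH3 → C:1 H:3
Element totals:
  C: 6
  H: 10
  F: 4
  S: 1

C6H10F4S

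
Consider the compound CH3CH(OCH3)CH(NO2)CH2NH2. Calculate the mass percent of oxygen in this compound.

32.39%

Element totals:
  C: 5
  H: 12
  N: 2
  O: 3
Molecular formula: C5H12N2O3.
Molar mass = 148.162 g/mol.
Mass from O: 3 × 15.999 = 47.997 g/mol.
%O = 47.997 / 148.162 × 100 = 32.39%.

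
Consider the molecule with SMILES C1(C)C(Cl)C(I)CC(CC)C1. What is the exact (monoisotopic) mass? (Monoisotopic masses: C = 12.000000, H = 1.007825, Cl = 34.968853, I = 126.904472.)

Atom tally by fragment:
  cyclohexane ring core → C:6 H:12
  (− 4 ring H displaced by substituents)
  + CH3 → C:1 H:3
  + Cl → Cl:1
  + I → I:1
  + C2H5 → C:2 H:5
Element totals:
  C: 9
  H: 16
  Cl: 1
  I: 1
Molecular formula: C9H16ClI.
  M = 9(12.0) + 16(1.007825) + 34.968853 + 126.904472
    = 108.000000 + 16.125200 + 34.968853 + 126.904472 = 285.998525

285.9985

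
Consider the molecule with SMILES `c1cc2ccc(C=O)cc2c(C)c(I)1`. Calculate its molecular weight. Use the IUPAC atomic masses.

296.11 g/mol

Atom tally by fragment:
  naphthalene ring system core → C:10 H:8
  (− 3 ring H displaced by substituents)
  + CHO → C:1 H:1 O:1
  + CH3 → C:1 H:3
  + I → I:1
Element totals:
  C: 12
  H: 9
  I: 1
  O: 1
Molecular formula: C12H9IO.
  M = 12(12.011) + 9(1.008) + 126.904 + 15.999
    = 144.132 + 9.072 + 126.904 + 15.999 = 296.107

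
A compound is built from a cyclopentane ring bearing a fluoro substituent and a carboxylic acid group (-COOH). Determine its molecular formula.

C6H9FO2

Atom tally by fragment:
  cyclopentane ring core → C:5 H:10
  (− 2 ring H displaced by substituents)
  + F → F:1
  + COOH → C:1 H:1 O:2
Element totals:
  C: 6
  H: 9
  F: 1
  O: 2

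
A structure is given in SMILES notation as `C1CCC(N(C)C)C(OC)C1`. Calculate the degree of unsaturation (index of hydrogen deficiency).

Atom tally by fragment:
  cyclohexane ring core → C:6 H:12
  (− 2 ring H displaced by substituents)
  + N(CH3)2 → N:1 C:2 H:6
  + OCH3 → C:1 H:3 O:1
Element totals:
  C: 9
  H: 19
  N: 1
  O: 1
Molecular formula: C9H19NO.
DoU = (2C + 2 + N − H − X) / 2 = (2·9 + 2 + 1 − 19 − 0) / 2 = 1.

1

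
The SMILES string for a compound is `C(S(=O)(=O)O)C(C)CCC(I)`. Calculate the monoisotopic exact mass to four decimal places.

291.9630

Atom tally by fragment:
  HO3SCH2 → C:1 H:3 S:1 O:3
  CH(CH3) → C:2 H:4
  CH2 → C:1 H:2
  CH2 → C:1 H:2
  CH2I → C:1 H:2 I:1
Element totals:
  C: 6
  H: 13
  I: 1
  O: 3
  S: 1
Molecular formula: C6H13IO3S.
  M = 6(12.0) + 13(1.007825) + 126.904472 + 3(15.994915) + 31.972071
    = 72.000000 + 13.101725 + 126.904472 + 47.984745 + 31.972071 = 291.963013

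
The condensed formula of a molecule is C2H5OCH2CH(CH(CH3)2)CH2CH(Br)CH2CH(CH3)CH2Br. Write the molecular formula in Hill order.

C13H26Br2O

Element totals:
  C: 13
  H: 26
  Br: 2
  O: 1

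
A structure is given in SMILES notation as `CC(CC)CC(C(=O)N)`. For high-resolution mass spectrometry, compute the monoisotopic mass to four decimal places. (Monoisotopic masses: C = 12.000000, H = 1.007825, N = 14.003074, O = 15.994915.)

129.1154

Atom tally by fragment:
  CH3 → C:1 H:3
  CH(C2H5) → C:3 H:6
  CH2 → C:1 H:2
  CH2CONH2 → C:2 H:4 O:1 N:1
Element totals:
  C: 7
  H: 15
  N: 1
  O: 1
Molecular formula: C7H15NO.
  M = 7(12.0) + 15(1.007825) + 14.003074 + 15.994915
    = 84.000000 + 15.117375 + 14.003074 + 15.994915 = 129.115364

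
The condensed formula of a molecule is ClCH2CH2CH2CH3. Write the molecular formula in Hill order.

Atom tally by fragment:
  ClCH2 → C:1 H:2 Cl:1
  CH2 → C:1 H:2
  CH2 → C:1 H:2
  CH3 → C:1 H:3
Element totals:
  C: 4
  H: 9
  Cl: 1

C4H9Cl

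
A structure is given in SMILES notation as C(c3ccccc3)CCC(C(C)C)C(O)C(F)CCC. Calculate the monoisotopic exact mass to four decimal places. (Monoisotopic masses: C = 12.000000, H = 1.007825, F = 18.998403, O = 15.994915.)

Atom tally by fragment:
  C6H5CH2 → C:7 H:7
  CH2 → C:1 H:2
  CH2 → C:1 H:2
  CH(CH(CH3)2) → C:4 H:8
  CH(OH) → C:1 H:2 O:1
  CH(F) → C:1 H:1 F:1
  CH2 → C:1 H:2
  CH2 → C:1 H:2
  CH3 → C:1 H:3
Element totals:
  C: 18
  H: 29
  F: 1
  O: 1
Molecular formula: C18H29FO.
  M = 18(12.0) + 29(1.007825) + 18.998403 + 15.994915
    = 216.000000 + 29.226925 + 18.998403 + 15.994915 = 280.220243

280.2202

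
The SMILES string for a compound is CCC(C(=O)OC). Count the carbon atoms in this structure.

5

Atom tally by fragment:
  CH3 → C:1 H:3
  CH2 → C:1 H:2
  CH2COOCH3 → C:3 H:5 O:2
Element totals:
  C: 5
  H: 10
  O: 2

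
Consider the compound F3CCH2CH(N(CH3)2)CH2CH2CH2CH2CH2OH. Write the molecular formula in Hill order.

C10H20F3NO

Atom tally by fragment:
  F3CCH2 → C:2 H:2 F:3
  CH(N(CH3)2) → C:3 H:7 N:1
  CH2 → C:1 H:2
  CH2 → C:1 H:2
  CH2 → C:1 H:2
  CH2CH2OH → C:2 H:5 O:1
Element totals:
  C: 10
  H: 20
  F: 3
  N: 1
  O: 1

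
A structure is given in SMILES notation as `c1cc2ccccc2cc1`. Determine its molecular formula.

C10H8

Atom tally by fragment:
  naphthalene ring system core → C:10 H:8
Element totals:
  C: 10
  H: 8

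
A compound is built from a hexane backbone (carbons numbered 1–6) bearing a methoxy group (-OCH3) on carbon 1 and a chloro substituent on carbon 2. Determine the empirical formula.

C7H15ClO

Atom tally by fragment:
  CH3OCH2 → C:2 H:5 O:1
  CH(Cl) → C:1 H:1 Cl:1
  CH2 → C:1 H:2
  CH2 → C:1 H:2
  CH2 → C:1 H:2
  CH3 → C:1 H:3
Element totals:
  C: 7
  H: 15
  Cl: 1
  O: 1
Molecular formula: C7H15ClO.
gcd of subscripts (7, 1, 15, 1) = 1, so the empirical formula equals the molecular formula.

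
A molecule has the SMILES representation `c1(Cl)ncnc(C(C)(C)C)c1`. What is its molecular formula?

C8H11ClN2

Atom tally by fragment:
  pyrimidine ring core → C:4 H:4 N:2
  (− 2 ring H displaced by substituents)
  + Cl → Cl:1
  + C(CH3)3 → C:4 H:9
Element totals:
  C: 8
  H: 11
  Cl: 1
  N: 2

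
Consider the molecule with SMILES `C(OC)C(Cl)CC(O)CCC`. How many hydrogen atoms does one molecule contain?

Atom tally by fragment:
  CH3OCH2 → C:2 H:5 O:1
  CH(Cl) → C:1 H:1 Cl:1
  CH2 → C:1 H:2
  CH(OH) → C:1 H:2 O:1
  CH2 → C:1 H:2
  CH2 → C:1 H:2
  CH3 → C:1 H:3
Element totals:
  C: 8
  H: 17
  Cl: 1
  O: 2

17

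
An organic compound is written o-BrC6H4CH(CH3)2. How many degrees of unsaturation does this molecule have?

Atom tally by fragment:
  benzene ring core → C:6 H:6
  (− 2 ring H displaced by substituents)
  + Br → Br:1
  + CH(CH3)2 → C:3 H:7
Element totals:
  C: 9
  H: 11
  Br: 1
Molecular formula: C9H11Br.
DoU = (2C + 2 + N − H − X) / 2 = (2·9 + 2 + 0 − 11 − 1) / 2 = 4.

4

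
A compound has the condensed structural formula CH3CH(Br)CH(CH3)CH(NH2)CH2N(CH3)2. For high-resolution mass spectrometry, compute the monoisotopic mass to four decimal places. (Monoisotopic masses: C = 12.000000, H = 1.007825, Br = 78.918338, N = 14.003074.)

Atom tally by fragment:
  CH3 → C:1 H:3
  CH(Br) → C:1 H:1 Br:1
  CH(CH3) → C:2 H:4
  CH(NH2) → C:1 H:3 N:1
  CH2N(CH3)2 → C:3 H:8 N:1
Element totals:
  C: 8
  H: 19
  Br: 1
  N: 2
Molecular formula: C8H19BrN2.
  M = 8(12.0) + 19(1.007825) + 78.918338 + 2(14.003074)
    = 96.000000 + 19.148675 + 78.918338 + 28.006148 = 222.073161

222.0732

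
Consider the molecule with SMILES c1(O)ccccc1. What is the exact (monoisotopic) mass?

Atom tally by fragment:
  benzene ring core → C:6 H:6
  (− 1 ring H displaced by substituents)
  + OH → O:1 H:1
Element totals:
  C: 6
  H: 6
  O: 1
Molecular formula: C6H6O.
  M = 6(12.0) + 6(1.007825) + 15.994915
    = 72.000000 + 6.046950 + 15.994915 = 94.041865

94.0419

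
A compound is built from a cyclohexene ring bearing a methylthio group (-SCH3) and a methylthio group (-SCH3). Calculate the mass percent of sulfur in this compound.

36.78%

Atom tally by fragment:
  cyclohexene ring core → C:6 H:10
  (− 2 ring H displaced by substituents)
  + SCH3 → C:1 H:3 S:1
  + SCH3 → C:1 H:3 S:1
Element totals:
  C: 8
  H: 14
  S: 2
Molecular formula: C8H14S2.
Molar mass = 174.320 g/mol.
Mass from S: 2 × 32.06 = 64.120 g/mol.
%S = 64.120 / 174.320 × 100 = 36.78%.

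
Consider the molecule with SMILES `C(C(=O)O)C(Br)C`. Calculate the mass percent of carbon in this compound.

Atom tally by fragment:
  HOOCCH2 → C:2 H:3 O:2
  CH(Br) → C:1 H:1 Br:1
  CH3 → C:1 H:3
Element totals:
  C: 4
  H: 7
  Br: 1
  O: 2
Molecular formula: C4H7BrO2.
Molar mass = 167.002 g/mol.
Mass from C: 4 × 12.011 = 48.044 g/mol.
%C = 48.044 / 167.002 × 100 = 28.77%.

28.77%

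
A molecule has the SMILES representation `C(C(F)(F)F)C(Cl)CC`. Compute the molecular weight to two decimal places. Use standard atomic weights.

Atom tally by fragment:
  F3CCH2 → C:2 H:2 F:3
  CH(Cl) → C:1 H:1 Cl:1
  CH2 → C:1 H:2
  CH3 → C:1 H:3
Element totals:
  C: 5
  H: 8
  Cl: 1
  F: 3
Molecular formula: C5H8ClF3.
  M = 5(12.011) + 8(1.008) + 35.45 + 3(18.998)
    = 60.055 + 8.064 + 35.450 + 56.994 = 160.563

160.56 g/mol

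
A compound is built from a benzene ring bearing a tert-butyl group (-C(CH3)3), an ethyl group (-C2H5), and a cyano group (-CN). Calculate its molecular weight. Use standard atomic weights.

187.29 g/mol

Atom tally by fragment:
  benzene ring core → C:6 H:6
  (− 3 ring H displaced by substituents)
  + C(CH3)3 → C:4 H:9
  + C2H5 → C:2 H:5
  + CN → C:1 N:1
Element totals:
  C: 13
  H: 17
  N: 1
Molecular formula: C13H17N.
  M = 13(12.011) + 17(1.008) + 14.007
    = 156.143 + 17.136 + 14.007 = 187.286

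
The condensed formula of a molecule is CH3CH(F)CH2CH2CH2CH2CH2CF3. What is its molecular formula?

C8H14F4

Atom tally by fragment:
  CH3 → C:1 H:3
  CH(F) → C:1 H:1 F:1
  CH2 → C:1 H:2
  CH2 → C:1 H:2
  CH2 → C:1 H:2
  CH2 → C:1 H:2
  CH2CF3 → C:2 H:2 F:3
Element totals:
  C: 8
  H: 14
  F: 4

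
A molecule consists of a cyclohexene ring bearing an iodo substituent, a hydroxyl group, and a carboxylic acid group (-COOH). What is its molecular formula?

Atom tally by fragment:
  cyclohexene ring core → C:6 H:10
  (− 3 ring H displaced by substituents)
  + I → I:1
  + OH → O:1 H:1
  + COOH → C:1 H:1 O:2
Element totals:
  C: 7
  H: 9
  I: 1
  O: 3

C7H9IO3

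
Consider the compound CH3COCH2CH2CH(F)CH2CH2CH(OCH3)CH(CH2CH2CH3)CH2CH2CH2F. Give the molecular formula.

Element totals:
  C: 16
  H: 30
  F: 2
  O: 2

C16H30F2O2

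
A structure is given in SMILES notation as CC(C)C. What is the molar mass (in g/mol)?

Atom tally by fragment:
  CH3 → C:1 H:3
  CH(CH3) → C:2 H:4
  CH3 → C:1 H:3
Element totals:
  C: 4
  H: 10
Molecular formula: C4H10.
  M = 4(12.011) + 10(1.008)
    = 48.044 + 10.080 = 58.124

58.12 g/mol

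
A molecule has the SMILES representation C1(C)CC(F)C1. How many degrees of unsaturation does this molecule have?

Atom tally by fragment:
  cyclobutane ring core → C:4 H:8
  (− 2 ring H displaced by substituents)
  + CH3 → C:1 H:3
  + F → F:1
Element totals:
  C: 5
  H: 9
  F: 1
Molecular formula: C5H9F.
DoU = (2C + 2 + N − H − X) / 2 = (2·5 + 2 + 0 − 9 − 1) / 2 = 1.

1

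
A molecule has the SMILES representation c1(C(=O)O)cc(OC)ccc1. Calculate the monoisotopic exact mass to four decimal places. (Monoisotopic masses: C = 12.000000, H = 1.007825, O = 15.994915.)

152.0473

Atom tally by fragment:
  benzene ring core → C:6 H:6
  (− 2 ring H displaced by substituents)
  + COOH → C:1 H:1 O:2
  + OCH3 → C:1 H:3 O:1
Element totals:
  C: 8
  H: 8
  O: 3
Molecular formula: C8H8O3.
  M = 8(12.0) + 8(1.007825) + 3(15.994915)
    = 96.000000 + 8.062600 + 47.984745 = 152.047345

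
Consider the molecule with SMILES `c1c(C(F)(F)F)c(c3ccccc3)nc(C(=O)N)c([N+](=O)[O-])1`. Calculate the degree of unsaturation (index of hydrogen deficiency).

10

Atom tally by fragment:
  pyridine ring core → C:5 H:5 N:1
  (− 4 ring H displaced by substituents)
  + CF3 → C:1 F:3
  + C6H5 → C:6 H:5
  + CONH2 → C:1 H:2 O:1 N:1
  + NO2 → N:1 O:2
Element totals:
  C: 13
  H: 8
  F: 3
  N: 3
  O: 3
Molecular formula: C13H8F3N3O3.
DoU = (2C + 2 + N − H − X) / 2 = (2·13 + 2 + 3 − 8 − 3) / 2 = 10.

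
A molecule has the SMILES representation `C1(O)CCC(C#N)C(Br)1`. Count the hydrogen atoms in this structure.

Atom tally by fragment:
  cyclopentane ring core → C:5 H:10
  (− 3 ring H displaced by substituents)
  + OH → O:1 H:1
  + CN → C:1 N:1
  + Br → Br:1
Element totals:
  C: 6
  H: 8
  Br: 1
  N: 1
  O: 1

8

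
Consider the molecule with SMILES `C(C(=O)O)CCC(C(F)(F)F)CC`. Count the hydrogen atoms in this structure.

13

Atom tally by fragment:
  HOOCCH2 → C:2 H:3 O:2
  CH2 → C:1 H:2
  CH2 → C:1 H:2
  CH(CF3) → C:2 H:1 F:3
  CH2 → C:1 H:2
  CH3 → C:1 H:3
Element totals:
  C: 8
  H: 13
  F: 3
  O: 2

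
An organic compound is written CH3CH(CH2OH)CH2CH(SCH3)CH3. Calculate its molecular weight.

Atom tally by fragment:
  CH3 → C:1 H:3
  CH(CH2OH) → C:2 H:4 O:1
  CH2 → C:1 H:2
  CH(SCH3) → C:2 H:4 S:1
  CH3 → C:1 H:3
Element totals:
  C: 7
  H: 16
  O: 1
  S: 1
Molecular formula: C7H16OS.
  M = 7(12.011) + 16(1.008) + 15.999 + 32.06
    = 84.077 + 16.128 + 15.999 + 32.060 = 148.264

148.26 g/mol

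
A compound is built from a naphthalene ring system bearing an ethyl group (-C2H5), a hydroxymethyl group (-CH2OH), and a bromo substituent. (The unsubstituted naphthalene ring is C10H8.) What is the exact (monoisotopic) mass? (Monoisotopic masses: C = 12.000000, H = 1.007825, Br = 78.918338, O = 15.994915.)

264.0150

Atom tally by fragment:
  naphthalene ring system core → C:10 H:8
  (− 3 ring H displaced by substituents)
  + C2H5 → C:2 H:5
  + CH2OH → C:1 H:3 O:1
  + Br → Br:1
Element totals:
  C: 13
  H: 13
  Br: 1
  O: 1
Molecular formula: C13H13BrO.
  M = 13(12.0) + 13(1.007825) + 78.918338 + 15.994915
    = 156.000000 + 13.101725 + 78.918338 + 15.994915 = 264.014978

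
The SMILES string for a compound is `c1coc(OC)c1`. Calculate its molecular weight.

98.10 g/mol

Atom tally by fragment:
  furan ring core → C:4 H:4 O:1
  (− 1 ring H displaced by substituents)
  + OCH3 → C:1 H:3 O:1
Element totals:
  C: 5
  H: 6
  O: 2
Molecular formula: C5H6O2.
  M = 5(12.011) + 6(1.008) + 2(15.999)
    = 60.055 + 6.048 + 31.998 = 98.101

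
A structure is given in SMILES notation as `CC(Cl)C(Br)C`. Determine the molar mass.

Atom tally by fragment:
  CH3 → C:1 H:3
  CH(Cl) → C:1 H:1 Cl:1
  CH(Br) → C:1 H:1 Br:1
  CH3 → C:1 H:3
Element totals:
  C: 4
  H: 8
  Br: 1
  Cl: 1
Molecular formula: C4H8BrCl.
  M = 4(12.011) + 8(1.008) + 79.904 + 35.45
    = 48.044 + 8.064 + 79.904 + 35.450 = 171.462

171.46 g/mol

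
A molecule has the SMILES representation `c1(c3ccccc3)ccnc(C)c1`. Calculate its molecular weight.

169.23 g/mol

Atom tally by fragment:
  pyridine ring core → C:5 H:5 N:1
  (− 2 ring H displaced by substituents)
  + C6H5 → C:6 H:5
  + CH3 → C:1 H:3
Element totals:
  C: 12
  H: 11
  N: 1
Molecular formula: C12H11N.
  M = 12(12.011) + 11(1.008) + 14.007
    = 144.132 + 11.088 + 14.007 = 169.227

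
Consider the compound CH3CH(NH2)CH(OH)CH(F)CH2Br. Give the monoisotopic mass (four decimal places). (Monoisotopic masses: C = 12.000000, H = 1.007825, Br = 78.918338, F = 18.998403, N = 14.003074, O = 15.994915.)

Atom tally by fragment:
  CH3 → C:1 H:3
  CH(NH2) → C:1 H:3 N:1
  CH(OH) → C:1 H:2 O:1
  CH(F) → C:1 H:1 F:1
  CH2Br → C:1 H:2 Br:1
Element totals:
  C: 5
  H: 11
  Br: 1
  F: 1
  N: 1
  O: 1
Molecular formula: C5H11BrFNO.
  M = 5(12.0) + 11(1.007825) + 78.918338 + 18.998403 + 14.003074 + 15.994915
    = 60.000000 + 11.086075 + 78.918338 + 18.998403 + 14.003074 + 15.994915 = 199.000805

199.0008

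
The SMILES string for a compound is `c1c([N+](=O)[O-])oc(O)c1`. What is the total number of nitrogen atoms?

1

Atom tally by fragment:
  furan ring core → C:4 H:4 O:1
  (− 2 ring H displaced by substituents)
  + NO2 → N:1 O:2
  + OH → O:1 H:1
Element totals:
  C: 4
  H: 3
  N: 1
  O: 4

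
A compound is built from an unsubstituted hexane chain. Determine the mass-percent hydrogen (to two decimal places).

Atom tally by fragment:
  CH3 → C:1 H:3
  CH2 → C:1 H:2
  CH2 → C:1 H:2
  CH2 → C:1 H:2
  CH2 → C:1 H:2
  CH3 → C:1 H:3
Element totals:
  C: 6
  H: 14
Molecular formula: C6H14.
Molar mass = 86.178 g/mol.
Mass from H: 14 × 1.008 = 14.112 g/mol.
%H = 14.112 / 86.178 × 100 = 16.38%.

16.38%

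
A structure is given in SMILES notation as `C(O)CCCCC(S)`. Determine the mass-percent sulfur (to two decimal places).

Atom tally by fragment:
  HOCH2 → C:1 H:3 O:1
  CH2 → C:1 H:2
  CH2 → C:1 H:2
  CH2 → C:1 H:2
  CH2 → C:1 H:2
  CH2SH → C:1 H:3 S:1
Element totals:
  C: 6
  H: 14
  O: 1
  S: 1
Molecular formula: C6H14OS.
Molar mass = 134.237 g/mol.
Mass from S: 1 × 32.06 = 32.060 g/mol.
%S = 32.060 / 134.237 × 100 = 23.88%.

23.88%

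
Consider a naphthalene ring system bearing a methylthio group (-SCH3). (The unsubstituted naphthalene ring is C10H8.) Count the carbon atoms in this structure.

Atom tally by fragment:
  naphthalene ring system core → C:10 H:8
  (− 1 ring H displaced by substituents)
  + SCH3 → C:1 H:3 S:1
Element totals:
  C: 11
  H: 10
  S: 1

11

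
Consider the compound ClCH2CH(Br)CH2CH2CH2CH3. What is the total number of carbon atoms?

6

Element totals:
  C: 6
  H: 12
  Br: 1
  Cl: 1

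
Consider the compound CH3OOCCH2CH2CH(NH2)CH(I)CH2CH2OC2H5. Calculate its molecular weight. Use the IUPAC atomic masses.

Atom tally by fragment:
  CH3OOCCH2 → C:3 H:5 O:2
  CH2 → C:1 H:2
  CH(NH2) → C:1 H:3 N:1
  CH(I) → C:1 H:1 I:1
  CH2 → C:1 H:2
  CH2OC2H5 → C:3 H:7 O:1
Element totals:
  C: 10
  H: 20
  I: 1
  N: 1
  O: 3
Molecular formula: C10H20INO3.
  M = 10(12.011) + 20(1.008) + 126.904 + 14.007 + 3(15.999)
    = 120.110 + 20.160 + 126.904 + 14.007 + 47.997 = 329.178

329.18 g/mol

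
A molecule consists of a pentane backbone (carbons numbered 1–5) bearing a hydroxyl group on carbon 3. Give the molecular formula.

Atom tally by fragment:
  CH3 → C:1 H:3
  CH2 → C:1 H:2
  CH(OH) → C:1 H:2 O:1
  CH2 → C:1 H:2
  CH3 → C:1 H:3
Element totals:
  C: 5
  H: 12
  O: 1

C5H12O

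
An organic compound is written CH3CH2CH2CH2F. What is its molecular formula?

C4H9F

Atom tally by fragment:
  CH3 → C:1 H:3
  CH2 → C:1 H:2
  CH2 → C:1 H:2
  CH2F → C:1 H:2 F:1
Element totals:
  C: 4
  H: 9
  F: 1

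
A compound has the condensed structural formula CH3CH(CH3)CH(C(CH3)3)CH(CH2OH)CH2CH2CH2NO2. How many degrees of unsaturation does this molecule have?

1

Atom tally by fragment:
  CH3 → C:1 H:3
  CH(CH3) → C:2 H:4
  CH(C(CH3)3) → C:5 H:10
  CH(CH2OH) → C:2 H:4 O:1
  CH2 → C:1 H:2
  CH2 → C:1 H:2
  CH2NO2 → C:1 H:2 N:1 O:2
Element totals:
  C: 13
  H: 27
  N: 1
  O: 3
Molecular formula: C13H27NO3.
DoU = (2C + 2 + N − H − X) / 2 = (2·13 + 2 + 1 − 27 − 0) / 2 = 1.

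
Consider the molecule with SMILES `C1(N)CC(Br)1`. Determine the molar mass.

135.99 g/mol

Atom tally by fragment:
  cyclopropane ring core → C:3 H:6
  (− 2 ring H displaced by substituents)
  + NH2 → N:1 H:2
  + Br → Br:1
Element totals:
  C: 3
  H: 6
  Br: 1
  N: 1
Molecular formula: C3H6BrN.
  M = 3(12.011) + 6(1.008) + 79.904 + 14.007
    = 36.033 + 6.048 + 79.904 + 14.007 = 135.992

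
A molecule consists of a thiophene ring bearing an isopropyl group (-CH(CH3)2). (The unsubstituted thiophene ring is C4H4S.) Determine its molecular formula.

C7H10S

Atom tally by fragment:
  thiophene ring core → C:4 H:4 S:1
  (− 1 ring H displaced by substituents)
  + CH(CH3)2 → C:3 H:7
Element totals:
  C: 7
  H: 10
  S: 1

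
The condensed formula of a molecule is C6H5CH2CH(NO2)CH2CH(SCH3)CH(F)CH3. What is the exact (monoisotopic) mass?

Element totals:
  C: 13
  H: 18
  F: 1
  N: 1
  O: 2
  S: 1
Molecular formula: C13H18FNO2S.
  M = 13(12.0) + 18(1.007825) + 18.998403 + 14.003074 + 2(15.994915) + 31.972071
    = 156.000000 + 18.140850 + 18.998403 + 14.003074 + 31.989830 + 31.972071 = 271.104228

271.1042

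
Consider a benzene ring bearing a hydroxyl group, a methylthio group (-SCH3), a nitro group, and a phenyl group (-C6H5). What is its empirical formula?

C13H11NO3S

Atom tally by fragment:
  benzene ring core → C:6 H:6
  (− 4 ring H displaced by substituents)
  + OH → O:1 H:1
  + SCH3 → C:1 H:3 S:1
  + NO2 → N:1 O:2
  + C6H5 → C:6 H:5
Element totals:
  C: 13
  H: 11
  N: 1
  O: 3
  S: 1
Molecular formula: C13H11NO3S.
gcd of subscripts (13, 11, 1, 3, 1) = 1, so the empirical formula equals the molecular formula.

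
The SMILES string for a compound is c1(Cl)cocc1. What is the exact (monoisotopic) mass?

Atom tally by fragment:
  furan ring core → C:4 H:4 O:1
  (− 1 ring H displaced by substituents)
  + Cl → Cl:1
Element totals:
  C: 4
  H: 3
  Cl: 1
  O: 1
Molecular formula: C4H3ClO.
  M = 4(12.0) + 3(1.007825) + 34.968853 + 15.994915
    = 48.000000 + 3.023475 + 34.968853 + 15.994915 = 101.987243

101.9872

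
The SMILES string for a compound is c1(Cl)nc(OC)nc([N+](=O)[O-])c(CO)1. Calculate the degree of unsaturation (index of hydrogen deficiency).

5

Atom tally by fragment:
  pyrimidine ring core → C:4 H:4 N:2
  (− 4 ring H displaced by substituents)
  + Cl → Cl:1
  + OCH3 → C:1 H:3 O:1
  + NO2 → N:1 O:2
  + CH2OH → C:1 H:3 O:1
Element totals:
  C: 6
  H: 6
  Cl: 1
  N: 3
  O: 4
Molecular formula: C6H6ClN3O4.
DoU = (2C + 2 + N − H − X) / 2 = (2·6 + 2 + 3 − 6 − 1) / 2 = 5.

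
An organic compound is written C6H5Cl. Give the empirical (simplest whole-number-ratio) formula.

Element totals:
  C: 6
  H: 5
  Cl: 1
Molecular formula: C6H5Cl.
gcd of subscripts (6, 1, 5) = 1, so the empirical formula equals the molecular formula.

C6H5Cl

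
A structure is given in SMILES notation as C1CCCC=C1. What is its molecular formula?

Atom tally by fragment:
  cyclohexene ring core → C:6 H:10
Element totals:
  C: 6
  H: 10

C6H10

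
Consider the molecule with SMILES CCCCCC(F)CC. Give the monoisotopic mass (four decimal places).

Atom tally by fragment:
  CH3 → C:1 H:3
  CH2 → C:1 H:2
  CH2 → C:1 H:2
  CH2 → C:1 H:2
  CH2 → C:1 H:2
  CH(F) → C:1 H:1 F:1
  CH2 → C:1 H:2
  CH3 → C:1 H:3
Element totals:
  C: 8
  H: 17
  F: 1
Molecular formula: C8H17F.
  M = 8(12.0) + 17(1.007825) + 18.998403
    = 96.000000 + 17.133025 + 18.998403 = 132.131428

132.1314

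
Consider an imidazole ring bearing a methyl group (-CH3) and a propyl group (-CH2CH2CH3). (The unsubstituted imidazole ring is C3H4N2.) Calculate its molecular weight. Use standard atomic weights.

124.19 g/mol

Atom tally by fragment:
  imidazole ring core → C:3 H:4 N:2
  (− 2 ring H displaced by substituents)
  + CH3 → C:1 H:3
  + CH2CH2CH3 → C:3 H:7
Element totals:
  C: 7
  H: 12
  N: 2
Molecular formula: C7H12N2.
  M = 7(12.011) + 12(1.008) + 2(14.007)
    = 84.077 + 12.096 + 28.014 = 124.187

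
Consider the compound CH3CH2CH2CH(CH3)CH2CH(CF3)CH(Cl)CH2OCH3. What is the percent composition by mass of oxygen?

6.14%

Atom tally by fragment:
  CH3 → C:1 H:3
  CH2 → C:1 H:2
  CH2 → C:1 H:2
  CH(CH3) → C:2 H:4
  CH2 → C:1 H:2
  CH(CF3) → C:2 H:1 F:3
  CH(Cl) → C:1 H:1 Cl:1
  CH2OCH3 → C:2 H:5 O:1
Element totals:
  C: 11
  H: 20
  Cl: 1
  F: 3
  O: 1
Molecular formula: C11H20ClF3O.
Molar mass = 260.724 g/mol.
Mass from O: 1 × 15.999 = 15.999 g/mol.
%O = 15.999 / 260.724 × 100 = 6.14%.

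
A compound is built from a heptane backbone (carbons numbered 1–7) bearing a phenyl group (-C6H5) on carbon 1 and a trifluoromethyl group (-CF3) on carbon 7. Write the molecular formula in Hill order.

Atom tally by fragment:
  C6H5CH2 → C:7 H:7
  CH2 → C:1 H:2
  CH2 → C:1 H:2
  CH2 → C:1 H:2
  CH2 → C:1 H:2
  CH2 → C:1 H:2
  CH2CF3 → C:2 H:2 F:3
Element totals:
  C: 14
  H: 19
  F: 3

C14H19F3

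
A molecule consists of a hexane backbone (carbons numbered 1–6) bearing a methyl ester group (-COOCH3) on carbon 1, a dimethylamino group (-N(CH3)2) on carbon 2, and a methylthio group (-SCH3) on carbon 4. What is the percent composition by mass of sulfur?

13.74%

Atom tally by fragment:
  CH3OOCCH2 → C:3 H:5 O:2
  CH(N(CH3)2) → C:3 H:7 N:1
  CH2 → C:1 H:2
  CH(SCH3) → C:2 H:4 S:1
  CH2 → C:1 H:2
  CH3 → C:1 H:3
Element totals:
  C: 11
  H: 23
  N: 1
  O: 2
  S: 1
Molecular formula: C11H23NO2S.
Molar mass = 233.370 g/mol.
Mass from S: 1 × 32.06 = 32.060 g/mol.
%S = 32.060 / 233.370 × 100 = 13.74%.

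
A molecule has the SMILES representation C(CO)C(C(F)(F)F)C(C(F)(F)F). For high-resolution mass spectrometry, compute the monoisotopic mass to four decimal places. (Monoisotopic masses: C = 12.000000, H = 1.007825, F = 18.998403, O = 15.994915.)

Atom tally by fragment:
  HOCH2CH2 → C:2 H:5 O:1
  CH(CF3) → C:2 H:1 F:3
  CH2CF3 → C:2 H:2 F:3
Element totals:
  C: 6
  H: 8
  F: 6
  O: 1
Molecular formula: C6H8F6O.
  M = 6(12.0) + 8(1.007825) + 6(18.998403) + 15.994915
    = 72.000000 + 8.062600 + 113.990418 + 15.994915 = 210.047933

210.0479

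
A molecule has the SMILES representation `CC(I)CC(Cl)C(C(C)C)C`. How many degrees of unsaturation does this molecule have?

Atom tally by fragment:
  CH3 → C:1 H:3
  CH(I) → C:1 H:1 I:1
  CH2 → C:1 H:2
  CH(Cl) → C:1 H:1 Cl:1
  CH(CH(CH3)2) → C:4 H:8
  CH3 → C:1 H:3
Element totals:
  C: 9
  H: 18
  Cl: 1
  I: 1
Molecular formula: C9H18ClI.
DoU = (2C + 2 + N − H − X) / 2 = (2·9 + 2 + 0 − 18 − 2) / 2 = 0.

0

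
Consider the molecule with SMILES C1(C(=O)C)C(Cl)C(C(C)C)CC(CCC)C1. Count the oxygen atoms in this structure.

Atom tally by fragment:
  cyclohexane ring core → C:6 H:12
  (− 4 ring H displaced by substituents)
  + COCH3 → C:2 H:3 O:1
  + Cl → Cl:1
  + CH(CH3)2 → C:3 H:7
  + CH2CH2CH3 → C:3 H:7
Element totals:
  C: 14
  H: 25
  Cl: 1
  O: 1

1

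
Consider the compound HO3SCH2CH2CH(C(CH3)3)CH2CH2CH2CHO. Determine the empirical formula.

Element totals:
  C: 11
  H: 22
  O: 4
  S: 1
Molecular formula: C11H22O4S.
gcd of subscripts (11, 22, 4, 1) = 1, so the empirical formula equals the molecular formula.

C11H22O4S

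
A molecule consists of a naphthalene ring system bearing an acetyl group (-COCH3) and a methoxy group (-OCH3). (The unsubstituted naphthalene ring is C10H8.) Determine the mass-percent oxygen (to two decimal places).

Atom tally by fragment:
  naphthalene ring system core → C:10 H:8
  (− 2 ring H displaced by substituents)
  + COCH3 → C:2 H:3 O:1
  + OCH3 → C:1 H:3 O:1
Element totals:
  C: 13
  H: 12
  O: 2
Molecular formula: C13H12O2.
Molar mass = 200.237 g/mol.
Mass from O: 2 × 15.999 = 31.998 g/mol.
%O = 31.998 / 200.237 × 100 = 15.98%.

15.98%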